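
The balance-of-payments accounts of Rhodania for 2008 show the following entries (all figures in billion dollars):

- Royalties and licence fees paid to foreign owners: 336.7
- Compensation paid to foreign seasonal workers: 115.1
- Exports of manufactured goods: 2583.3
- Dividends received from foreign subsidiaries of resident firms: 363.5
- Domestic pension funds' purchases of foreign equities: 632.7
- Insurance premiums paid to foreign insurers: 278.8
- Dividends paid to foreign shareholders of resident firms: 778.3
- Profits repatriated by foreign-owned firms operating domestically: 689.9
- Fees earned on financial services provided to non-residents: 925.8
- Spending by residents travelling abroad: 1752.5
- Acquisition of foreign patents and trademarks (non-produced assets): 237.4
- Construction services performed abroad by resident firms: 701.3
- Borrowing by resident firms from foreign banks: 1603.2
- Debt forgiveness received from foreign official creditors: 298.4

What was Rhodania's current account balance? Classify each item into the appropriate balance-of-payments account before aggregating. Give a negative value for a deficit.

Goods: 2583.3
Services: -278.8 - 336.7 + 701.3 + 925.8 - 1752.5 = -740.9
Primary income: -115.1 - 778.3 - 689.9 + 363.5 = -1219.8
Current account = 2583.3 + (-740.9) + (-1219.8) = 622.6
(Excluded from the current account — financial account: domestic pension funds' purchases of foreign equities 632.7, borrowing by resident firms from foreign banks 1603.2; capital account: acquisition of foreign patents and trademarks (non-produced assets) 237.4, debt forgiveness received from foreign official creditors 298.4.)

622.6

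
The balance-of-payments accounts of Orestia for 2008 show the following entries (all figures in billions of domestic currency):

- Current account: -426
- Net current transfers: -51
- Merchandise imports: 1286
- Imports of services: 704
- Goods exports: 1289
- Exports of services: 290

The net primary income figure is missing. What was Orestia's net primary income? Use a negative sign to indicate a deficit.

Current account = goods balance + services balance + net primary income + net secondary income
Sum of the known components = -462
Net primary income = CA - (known components) = -426 - (-462) = 36

36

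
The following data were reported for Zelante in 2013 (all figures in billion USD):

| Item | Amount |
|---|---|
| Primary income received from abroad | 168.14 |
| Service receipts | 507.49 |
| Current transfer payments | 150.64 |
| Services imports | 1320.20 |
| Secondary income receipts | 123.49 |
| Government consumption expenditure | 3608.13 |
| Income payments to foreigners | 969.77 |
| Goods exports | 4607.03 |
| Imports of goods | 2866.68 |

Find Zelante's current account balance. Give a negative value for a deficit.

98.86

Goods balance = 4607.03 - 2866.68 = 1740.35
Services balance = 507.49 - 1320.20 = -812.71
Trade balance (goods + services) = 1740.35 + (-812.71) = 927.64
Net primary income = 168.14 - 969.77 = -801.63
Net secondary income = 123.49 - 150.64 = -27.15
Current account = 927.64 + (-801.63) + (-27.15) = 98.86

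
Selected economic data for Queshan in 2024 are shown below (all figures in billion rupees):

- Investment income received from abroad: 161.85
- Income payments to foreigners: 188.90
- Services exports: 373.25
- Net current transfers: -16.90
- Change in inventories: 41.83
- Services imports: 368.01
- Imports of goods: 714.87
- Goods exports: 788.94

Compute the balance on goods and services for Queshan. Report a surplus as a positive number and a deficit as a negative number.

Goods balance = 788.94 - 714.87 = 74.07
Services balance = 373.25 - 368.01 = 5.24
Trade balance (goods + services) = 74.07 + 5.24 = 79.31

79.31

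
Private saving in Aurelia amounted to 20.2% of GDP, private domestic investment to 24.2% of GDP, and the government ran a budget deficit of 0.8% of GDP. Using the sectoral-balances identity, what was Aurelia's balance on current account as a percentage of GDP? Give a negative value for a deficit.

-4.8

By the sectoral-balances identity, CA = (S_private - I) + (T - G).
Private balance = 20.2 - 24.2 = -4.0
Government balance (T - G) = -0.8
CA = -4.0 + (-0.8) = -4.8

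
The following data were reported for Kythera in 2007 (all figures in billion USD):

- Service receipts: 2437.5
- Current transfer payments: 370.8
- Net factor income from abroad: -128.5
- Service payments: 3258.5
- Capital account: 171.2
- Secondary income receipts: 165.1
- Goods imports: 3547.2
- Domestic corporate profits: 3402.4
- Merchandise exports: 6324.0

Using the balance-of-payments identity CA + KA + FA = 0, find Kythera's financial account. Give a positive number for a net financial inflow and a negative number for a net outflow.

-1792.8

Goods balance = 6324.0 - 3547.2 = 2776.8
Services balance = 2437.5 - 3258.5 = -821.0
Trade balance (goods + services) = 2776.8 + (-821.0) = 1955.8
Net primary income = -128.5
Net secondary income = 165.1 - 370.8 = -205.7
Current account = 1955.8 + (-128.5) + (-205.7) = 1621.6
Financial account = -(1621.6 + 171.2) = -1792.8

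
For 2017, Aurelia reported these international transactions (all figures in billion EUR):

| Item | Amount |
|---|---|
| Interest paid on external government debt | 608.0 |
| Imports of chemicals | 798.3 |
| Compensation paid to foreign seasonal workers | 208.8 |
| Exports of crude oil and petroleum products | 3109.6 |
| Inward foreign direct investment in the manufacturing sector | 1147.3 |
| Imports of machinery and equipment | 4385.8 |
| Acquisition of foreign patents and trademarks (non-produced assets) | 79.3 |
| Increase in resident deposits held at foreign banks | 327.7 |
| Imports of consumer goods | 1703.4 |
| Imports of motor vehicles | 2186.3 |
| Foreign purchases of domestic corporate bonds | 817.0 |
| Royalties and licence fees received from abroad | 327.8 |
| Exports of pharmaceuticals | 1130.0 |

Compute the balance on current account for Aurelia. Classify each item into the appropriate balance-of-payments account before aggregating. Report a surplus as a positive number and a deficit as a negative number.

Goods: -2186.3 + 1130.0 - 4385.8 - 1703.4 + 3109.6 - 798.3 = -4834.2
Services: 327.8
Primary income: -608.0 - 208.8 = -816.8
Current account = (-4834.2) + 327.8 + (-816.8) = -5323.2
(Excluded from the current account — financial account: inward foreign direct investment in the manufacturing sector 1147.3, increase in resident deposits held at foreign banks 327.7, foreign purchases of domestic corporate bonds 817.0; capital account: acquisition of foreign patents and trademarks (non-produced assets) 79.3.)

-5323.2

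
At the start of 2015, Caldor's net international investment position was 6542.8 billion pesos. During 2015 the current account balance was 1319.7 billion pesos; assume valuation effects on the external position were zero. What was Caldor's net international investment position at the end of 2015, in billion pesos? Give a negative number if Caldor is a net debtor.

With no valuation effects, change in NIIP = current account = 1319.7
End-of-year NIIP = 6542.8 + 1319.7 = 7862.5

7862.5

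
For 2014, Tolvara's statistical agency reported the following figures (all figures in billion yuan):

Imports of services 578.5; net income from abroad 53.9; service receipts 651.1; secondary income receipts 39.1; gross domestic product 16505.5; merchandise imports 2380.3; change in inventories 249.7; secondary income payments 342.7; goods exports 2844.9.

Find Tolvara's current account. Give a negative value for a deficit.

Goods balance = 2844.9 - 2380.3 = 464.6
Services balance = 651.1 - 578.5 = 72.6
Trade balance (goods + services) = 464.6 + 72.6 = 537.2
Net primary income = 53.9
Net secondary income = 39.1 - 342.7 = -303.6
Current account = 537.2 + 53.9 + (-303.6) = 287.5

287.5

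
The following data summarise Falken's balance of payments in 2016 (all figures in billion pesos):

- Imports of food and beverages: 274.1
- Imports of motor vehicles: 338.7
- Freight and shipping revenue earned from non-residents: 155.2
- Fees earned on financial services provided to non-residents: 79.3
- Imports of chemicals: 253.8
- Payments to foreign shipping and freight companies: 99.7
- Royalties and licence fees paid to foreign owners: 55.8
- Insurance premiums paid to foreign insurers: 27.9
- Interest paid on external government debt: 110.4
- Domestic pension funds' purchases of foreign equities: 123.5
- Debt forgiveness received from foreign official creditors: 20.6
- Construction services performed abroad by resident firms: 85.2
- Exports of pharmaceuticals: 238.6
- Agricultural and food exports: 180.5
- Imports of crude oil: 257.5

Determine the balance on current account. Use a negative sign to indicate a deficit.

-679.1

Goods: 238.6 + 180.5 - 338.7 - 274.1 - 253.8 - 257.5 = -705.0
Services: -27.9 + 79.3 - 99.7 + 85.2 - 55.8 + 155.2 = 136.3
Primary income: -110.4
Current account = (-705.0) + 136.3 + (-110.4) = -679.1
(Excluded from the current account — financial account: domestic pension funds' purchases of foreign equities 123.5; capital account: debt forgiveness received from foreign official creditors 20.6.)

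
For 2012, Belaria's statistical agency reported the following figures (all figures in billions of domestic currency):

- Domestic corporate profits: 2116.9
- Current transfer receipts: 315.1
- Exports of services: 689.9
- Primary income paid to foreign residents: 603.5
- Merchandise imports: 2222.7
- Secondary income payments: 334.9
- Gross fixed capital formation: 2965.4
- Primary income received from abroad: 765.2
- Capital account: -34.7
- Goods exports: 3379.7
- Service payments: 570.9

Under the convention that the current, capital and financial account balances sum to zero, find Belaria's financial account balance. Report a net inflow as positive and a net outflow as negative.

-1383.2

Goods balance = 3379.7 - 2222.7 = 1157.0
Services balance = 689.9 - 570.9 = 119.0
Trade balance (goods + services) = 1157.0 + 119.0 = 1276.0
Net primary income = 765.2 - 603.5 = 161.7
Net secondary income = 315.1 - 334.9 = -19.8
Current account = 1276.0 + 161.7 + (-19.8) = 1417.9
Financial account = -(1417.9 + (-34.7)) = -1383.2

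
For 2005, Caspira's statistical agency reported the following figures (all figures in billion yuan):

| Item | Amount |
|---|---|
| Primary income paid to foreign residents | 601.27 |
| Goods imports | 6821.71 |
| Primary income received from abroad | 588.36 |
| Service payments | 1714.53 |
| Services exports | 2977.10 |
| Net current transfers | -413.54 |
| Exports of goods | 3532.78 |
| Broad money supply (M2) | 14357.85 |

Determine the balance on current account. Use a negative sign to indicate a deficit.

Goods balance = 3532.78 - 6821.71 = -3288.93
Services balance = 2977.10 - 1714.53 = 1262.57
Trade balance (goods + services) = -3288.93 + 1262.57 = -2026.36
Net primary income = 588.36 - 601.27 = -12.91
Net secondary income = -413.54
Current account = -2026.36 + (-12.91) + (-413.54) = -2452.81

-2452.81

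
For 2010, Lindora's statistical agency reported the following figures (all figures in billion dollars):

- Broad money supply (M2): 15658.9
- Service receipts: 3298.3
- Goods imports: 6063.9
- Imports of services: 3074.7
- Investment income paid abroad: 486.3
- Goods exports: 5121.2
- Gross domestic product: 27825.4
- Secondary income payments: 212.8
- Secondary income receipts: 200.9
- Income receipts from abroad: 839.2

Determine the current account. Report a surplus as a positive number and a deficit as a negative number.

-378.1

Goods balance = 5121.2 - 6063.9 = -942.7
Services balance = 3298.3 - 3074.7 = 223.6
Trade balance (goods + services) = -942.7 + 223.6 = -719.1
Net primary income = 839.2 - 486.3 = 352.9
Net secondary income = 200.9 - 212.8 = -11.9
Current account = -719.1 + 352.9 + (-11.9) = -378.1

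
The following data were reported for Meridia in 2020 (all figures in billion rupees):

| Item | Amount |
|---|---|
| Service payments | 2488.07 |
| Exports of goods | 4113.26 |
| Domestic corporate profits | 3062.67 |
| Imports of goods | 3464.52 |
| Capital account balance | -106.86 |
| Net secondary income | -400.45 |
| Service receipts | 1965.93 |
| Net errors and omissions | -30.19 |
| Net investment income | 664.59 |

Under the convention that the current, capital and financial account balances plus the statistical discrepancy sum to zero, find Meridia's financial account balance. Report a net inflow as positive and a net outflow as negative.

-253.69

Goods balance = 4113.26 - 3464.52 = 648.74
Services balance = 1965.93 - 2488.07 = -522.14
Trade balance (goods + services) = 648.74 + (-522.14) = 126.60
Net primary income = 664.59
Net secondary income = -400.45
Current account = 126.60 + 664.59 + (-400.45) = 390.74
Financial account = -(390.74 + (-106.86) + (-30.19)) = -253.69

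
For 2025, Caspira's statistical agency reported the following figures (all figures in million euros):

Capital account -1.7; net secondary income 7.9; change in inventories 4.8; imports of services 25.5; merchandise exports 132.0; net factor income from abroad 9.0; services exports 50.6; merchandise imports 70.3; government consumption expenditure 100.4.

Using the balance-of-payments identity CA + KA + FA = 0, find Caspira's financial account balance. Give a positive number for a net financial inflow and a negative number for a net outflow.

Goods balance = 132.0 - 70.3 = 61.7
Services balance = 50.6 - 25.5 = 25.1
Trade balance (goods + services) = 61.7 + 25.1 = 86.8
Net primary income = 9.0
Net secondary income = 7.9
Current account = 86.8 + 9.0 + 7.9 = 103.7
Financial account = -(103.7 + (-1.7)) = -102.0

-102.0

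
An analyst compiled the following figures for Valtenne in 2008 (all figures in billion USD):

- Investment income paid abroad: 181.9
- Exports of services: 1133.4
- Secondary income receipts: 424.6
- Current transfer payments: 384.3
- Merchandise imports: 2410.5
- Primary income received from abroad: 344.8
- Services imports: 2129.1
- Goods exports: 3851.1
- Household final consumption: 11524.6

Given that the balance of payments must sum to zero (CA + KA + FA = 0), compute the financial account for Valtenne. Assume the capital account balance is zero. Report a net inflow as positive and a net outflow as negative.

-648.1

Goods balance = 3851.1 - 2410.5 = 1440.6
Services balance = 1133.4 - 2129.1 = -995.7
Trade balance (goods + services) = 1440.6 + (-995.7) = 444.9
Net primary income = 344.8 - 181.9 = 162.9
Net secondary income = 424.6 - 384.3 = 40.3
Current account = 444.9 + 162.9 + 40.3 = 648.1
Financial account = -(648.1) = -648.1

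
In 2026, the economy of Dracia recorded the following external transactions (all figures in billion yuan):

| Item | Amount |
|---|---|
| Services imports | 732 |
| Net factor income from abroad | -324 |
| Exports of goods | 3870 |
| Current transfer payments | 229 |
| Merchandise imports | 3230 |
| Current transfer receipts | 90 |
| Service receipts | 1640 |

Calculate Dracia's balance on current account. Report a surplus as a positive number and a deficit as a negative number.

1085

Goods balance = 3870 - 3230 = 640
Services balance = 1640 - 732 = 908
Trade balance (goods + services) = 640 + 908 = 1548
Net primary income = -324
Net secondary income = 90 - 229 = -139
Current account = 1548 + (-324) + (-139) = 1085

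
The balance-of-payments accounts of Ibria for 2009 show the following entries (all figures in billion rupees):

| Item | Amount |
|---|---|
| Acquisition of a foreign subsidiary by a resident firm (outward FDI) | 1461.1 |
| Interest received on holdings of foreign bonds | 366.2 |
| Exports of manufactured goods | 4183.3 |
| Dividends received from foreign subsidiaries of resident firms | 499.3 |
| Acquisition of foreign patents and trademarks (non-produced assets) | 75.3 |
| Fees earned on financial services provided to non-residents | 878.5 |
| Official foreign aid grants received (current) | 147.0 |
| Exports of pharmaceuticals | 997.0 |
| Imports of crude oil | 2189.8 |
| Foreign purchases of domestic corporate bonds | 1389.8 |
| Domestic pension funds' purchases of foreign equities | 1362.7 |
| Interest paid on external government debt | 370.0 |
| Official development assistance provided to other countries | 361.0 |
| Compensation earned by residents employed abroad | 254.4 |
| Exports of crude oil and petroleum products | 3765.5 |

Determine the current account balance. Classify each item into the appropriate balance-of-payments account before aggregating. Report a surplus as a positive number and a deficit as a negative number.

Goods: 997.0 + 4183.3 + 3765.5 - 2189.8 = 6756.0
Services: 878.5
Primary income: 366.2 - 370.0 + 254.4 + 499.3 = 749.9
Secondary income: -361.0 + 147.0 = -214.0
Current account = 6756.0 + 878.5 + 749.9 + (-214.0) = 8170.4
(Excluded from the current account — financial account: acquisition of a foreign subsidiary by a resident firm (outward FDI) 1461.1, foreign purchases of domestic corporate bonds 1389.8, domestic pension funds' purchases of foreign equities 1362.7; capital account: acquisition of foreign patents and trademarks (non-produced assets) 75.3.)

8170.4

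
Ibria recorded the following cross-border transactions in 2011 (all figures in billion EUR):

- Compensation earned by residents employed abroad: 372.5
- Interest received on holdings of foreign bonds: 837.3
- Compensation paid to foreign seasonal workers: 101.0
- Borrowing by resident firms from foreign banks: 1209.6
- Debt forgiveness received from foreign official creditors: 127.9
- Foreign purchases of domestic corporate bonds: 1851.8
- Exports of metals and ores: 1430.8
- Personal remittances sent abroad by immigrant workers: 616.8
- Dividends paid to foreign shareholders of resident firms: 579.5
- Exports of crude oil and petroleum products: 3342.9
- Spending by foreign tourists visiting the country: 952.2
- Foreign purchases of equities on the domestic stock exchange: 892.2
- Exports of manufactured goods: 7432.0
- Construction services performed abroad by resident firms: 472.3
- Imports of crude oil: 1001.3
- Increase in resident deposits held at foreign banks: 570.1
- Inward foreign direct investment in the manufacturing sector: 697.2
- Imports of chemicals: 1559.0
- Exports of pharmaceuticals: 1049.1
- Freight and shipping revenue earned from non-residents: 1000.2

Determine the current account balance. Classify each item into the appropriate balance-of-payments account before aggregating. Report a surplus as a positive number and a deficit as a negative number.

13031.7

Goods: 1049.1 + 1430.8 + 3342.9 - 1559.0 + 7432.0 - 1001.3 = 10694.5
Services: 472.3 + 952.2 + 1000.2 = 2424.7
Primary income: 372.5 - 579.5 + 837.3 - 101.0 = 529.3
Secondary income: -616.8
Current account = 10694.5 + 2424.7 + 529.3 + (-616.8) = 13031.7
(Excluded from the current account — financial account: borrowing by resident firms from foreign banks 1209.6, foreign purchases of domestic corporate bonds 1851.8, foreign purchases of equities on the domestic stock exchange 892.2, increase in resident deposits held at foreign banks 570.1, inward foreign direct investment in the manufacturing sector 697.2; capital account: debt forgiveness received from foreign official creditors 127.9.)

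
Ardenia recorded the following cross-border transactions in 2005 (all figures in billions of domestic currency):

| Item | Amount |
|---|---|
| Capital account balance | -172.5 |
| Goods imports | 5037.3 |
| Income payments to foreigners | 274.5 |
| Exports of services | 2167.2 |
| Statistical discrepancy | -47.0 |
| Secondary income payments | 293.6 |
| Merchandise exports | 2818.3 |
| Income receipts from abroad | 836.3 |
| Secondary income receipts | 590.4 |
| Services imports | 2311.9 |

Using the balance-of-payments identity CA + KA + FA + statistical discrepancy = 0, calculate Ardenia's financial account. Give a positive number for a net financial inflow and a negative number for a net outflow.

Goods balance = 2818.3 - 5037.3 = -2219.0
Services balance = 2167.2 - 2311.9 = -144.7
Trade balance (goods + services) = -2219.0 + (-144.7) = -2363.7
Net primary income = 836.3 - 274.5 = 561.8
Net secondary income = 590.4 - 293.6 = 296.8
Current account = -2363.7 + 561.8 + 296.8 = -1505.1
Financial account = -(-1505.1 + (-172.5) + (-47.0)) = 1724.6

1724.6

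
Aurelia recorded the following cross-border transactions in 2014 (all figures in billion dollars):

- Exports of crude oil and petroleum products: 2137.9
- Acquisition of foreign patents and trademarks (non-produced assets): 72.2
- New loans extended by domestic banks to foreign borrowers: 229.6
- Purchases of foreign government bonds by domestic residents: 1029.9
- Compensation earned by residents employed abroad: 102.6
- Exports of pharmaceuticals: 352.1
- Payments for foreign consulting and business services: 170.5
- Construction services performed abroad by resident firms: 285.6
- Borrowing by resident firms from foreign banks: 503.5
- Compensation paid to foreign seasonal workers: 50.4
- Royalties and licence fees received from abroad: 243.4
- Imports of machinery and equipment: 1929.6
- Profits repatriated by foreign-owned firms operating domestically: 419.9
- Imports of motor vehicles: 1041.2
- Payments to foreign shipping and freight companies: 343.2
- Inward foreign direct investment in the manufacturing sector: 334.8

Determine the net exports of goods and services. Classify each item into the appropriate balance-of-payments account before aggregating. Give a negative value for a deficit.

-465.5

Goods: 352.1 - 1041.2 - 1929.6 + 2137.9 = -480.8
Services: -170.5 - 343.2 + 243.4 + 285.6 = 15.3
Trade balance = -480.8 + 15.3 = -465.5
(Excluded from the trade balance — capital account: acquisition of foreign patents and trademarks (non-produced assets) 72.2; financial account: new loans extended by domestic banks to foreign borrowers 229.6, purchases of foreign government bonds by domestic residents 1029.9, borrowing by resident firms from foreign banks 503.5, inward foreign direct investment in the manufacturing sector 334.8; primary income: compensation earned by residents employed abroad 102.6, compensation paid to foreign seasonal workers 50.4, profits repatriated by foreign-owned firms operating domestically 419.9.)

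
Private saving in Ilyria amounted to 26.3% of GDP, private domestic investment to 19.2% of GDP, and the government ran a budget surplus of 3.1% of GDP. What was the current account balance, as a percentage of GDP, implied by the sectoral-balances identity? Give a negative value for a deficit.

10.2

By the sectoral-balances identity, CA = (S_private - I) + (T - G).
Private balance = 26.3 - 19.2 = 7.1
Government balance (T - G) = 3.1
CA = 7.1 + 3.1 = 10.2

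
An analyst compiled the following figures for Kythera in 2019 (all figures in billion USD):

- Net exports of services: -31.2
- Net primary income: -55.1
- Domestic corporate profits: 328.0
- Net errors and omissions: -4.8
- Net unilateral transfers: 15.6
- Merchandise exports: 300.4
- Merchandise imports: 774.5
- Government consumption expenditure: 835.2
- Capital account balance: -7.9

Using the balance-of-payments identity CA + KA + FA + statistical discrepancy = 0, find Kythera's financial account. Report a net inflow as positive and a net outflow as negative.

Goods balance = 300.4 - 774.5 = -474.1
Services balance = -31.2
Trade balance (goods + services) = -474.1 + (-31.2) = -505.3
Net primary income = -55.1
Net secondary income = 15.6
Current account = -505.3 + (-55.1) + 15.6 = -544.8
Financial account = -(-544.8 + (-7.9) + (-4.8)) = 557.5

557.5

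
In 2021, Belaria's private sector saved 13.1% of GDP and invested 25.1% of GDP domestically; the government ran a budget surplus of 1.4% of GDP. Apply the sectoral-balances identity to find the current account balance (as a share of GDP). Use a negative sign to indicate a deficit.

By the sectoral-balances identity, CA = (S_private - I) + (T - G).
Private balance = 13.1 - 25.1 = -12.0
Government balance (T - G) = 1.4
CA = -12.0 + 1.4 = -10.6

-10.6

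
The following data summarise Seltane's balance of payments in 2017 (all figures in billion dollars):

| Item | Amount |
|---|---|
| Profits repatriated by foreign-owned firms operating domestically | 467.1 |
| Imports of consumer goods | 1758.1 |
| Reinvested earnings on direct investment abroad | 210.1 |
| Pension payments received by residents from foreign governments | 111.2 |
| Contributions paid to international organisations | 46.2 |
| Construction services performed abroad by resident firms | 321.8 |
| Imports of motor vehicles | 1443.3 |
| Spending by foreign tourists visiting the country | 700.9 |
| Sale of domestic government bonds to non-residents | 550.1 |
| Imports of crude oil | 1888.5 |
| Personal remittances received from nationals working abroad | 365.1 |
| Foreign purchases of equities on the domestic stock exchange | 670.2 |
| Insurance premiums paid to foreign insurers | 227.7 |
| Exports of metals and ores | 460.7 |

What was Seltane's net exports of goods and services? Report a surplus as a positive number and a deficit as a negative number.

Goods: -1758.1 + 460.7 - 1888.5 - 1443.3 = -4629.2
Services: -227.7 + 321.8 + 700.9 = 795.0
Trade balance = -4629.2 + 795.0 = -3834.2
(Excluded from the trade balance — primary income: profits repatriated by foreign-owned firms operating domestically 467.1, reinvested earnings on direct investment abroad 210.1; secondary income: pension payments received by residents from foreign governments 111.2, contributions paid to international organisations 46.2, personal remittances received from nationals working abroad 365.1; financial account: sale of domestic government bonds to non-residents 550.1, foreign purchases of equities on the domestic stock exchange 670.2.)

-3834.2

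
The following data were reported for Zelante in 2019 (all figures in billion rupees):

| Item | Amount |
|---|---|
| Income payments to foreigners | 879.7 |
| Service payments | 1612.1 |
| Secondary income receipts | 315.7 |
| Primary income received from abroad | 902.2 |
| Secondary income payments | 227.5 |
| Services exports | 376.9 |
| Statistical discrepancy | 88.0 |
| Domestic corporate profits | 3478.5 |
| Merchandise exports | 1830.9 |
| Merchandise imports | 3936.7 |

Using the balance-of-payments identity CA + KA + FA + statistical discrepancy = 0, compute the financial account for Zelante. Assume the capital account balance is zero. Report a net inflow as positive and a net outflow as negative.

3142.3

Goods balance = 1830.9 - 3936.7 = -2105.8
Services balance = 376.9 - 1612.1 = -1235.2
Trade balance (goods + services) = -2105.8 + (-1235.2) = -3341.0
Net primary income = 902.2 - 879.7 = 22.5
Net secondary income = 315.7 - 227.5 = 88.2
Current account = -3341.0 + 22.5 + 88.2 = -3230.3
Financial account = -(-3230.3 + 88.0) = 3142.3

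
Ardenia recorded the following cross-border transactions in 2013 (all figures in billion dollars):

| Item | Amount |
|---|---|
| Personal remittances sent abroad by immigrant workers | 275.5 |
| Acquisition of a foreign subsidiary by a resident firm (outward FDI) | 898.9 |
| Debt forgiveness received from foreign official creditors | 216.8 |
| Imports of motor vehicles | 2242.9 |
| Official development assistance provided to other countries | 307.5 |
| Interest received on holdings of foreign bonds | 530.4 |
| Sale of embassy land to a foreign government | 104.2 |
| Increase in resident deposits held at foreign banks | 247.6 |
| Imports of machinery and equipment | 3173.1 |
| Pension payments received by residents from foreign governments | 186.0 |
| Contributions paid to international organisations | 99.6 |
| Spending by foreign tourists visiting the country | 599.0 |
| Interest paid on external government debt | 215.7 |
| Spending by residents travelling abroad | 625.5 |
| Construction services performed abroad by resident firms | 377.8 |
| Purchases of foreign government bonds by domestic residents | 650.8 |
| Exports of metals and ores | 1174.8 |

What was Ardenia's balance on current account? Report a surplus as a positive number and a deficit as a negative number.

-4071.8

Goods: -3173.1 + 1174.8 - 2242.9 = -4241.2
Services: 377.8 + 599.0 - 625.5 = 351.3
Primary income: 530.4 - 215.7 = 314.7
Secondary income: 186.0 - 99.6 - 275.5 - 307.5 = -496.6
Current account = (-4241.2) + 351.3 + 314.7 + (-496.6) = -4071.8
(Excluded from the current account — financial account: acquisition of a foreign subsidiary by a resident firm (outward FDI) 898.9, increase in resident deposits held at foreign banks 247.6, purchases of foreign government bonds by domestic residents 650.8; capital account: debt forgiveness received from foreign official creditors 216.8, sale of embassy land to a foreign government 104.2.)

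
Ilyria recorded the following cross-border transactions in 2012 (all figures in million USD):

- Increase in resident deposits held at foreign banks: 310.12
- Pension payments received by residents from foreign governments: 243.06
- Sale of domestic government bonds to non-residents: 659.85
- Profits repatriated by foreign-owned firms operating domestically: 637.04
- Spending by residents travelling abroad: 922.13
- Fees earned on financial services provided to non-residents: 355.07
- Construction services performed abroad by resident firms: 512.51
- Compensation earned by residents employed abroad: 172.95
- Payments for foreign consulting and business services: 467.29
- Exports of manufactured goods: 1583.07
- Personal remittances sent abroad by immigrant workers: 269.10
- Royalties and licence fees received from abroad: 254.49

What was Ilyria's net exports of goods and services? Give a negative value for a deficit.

Goods: 1583.07
Services: 355.07 - 922.13 + 254.49 - 467.29 + 512.51 = -267.35
Trade balance = 1583.07 + (-267.35) = 1315.72
(Excluded from the trade balance — financial account: increase in resident deposits held at foreign banks 310.12, sale of domestic government bonds to non-residents 659.85; secondary income: pension payments received by residents from foreign governments 243.06, personal remittances sent abroad by immigrant workers 269.10; primary income: profits repatriated by foreign-owned firms operating domestically 637.04, compensation earned by residents employed abroad 172.95.)

1315.72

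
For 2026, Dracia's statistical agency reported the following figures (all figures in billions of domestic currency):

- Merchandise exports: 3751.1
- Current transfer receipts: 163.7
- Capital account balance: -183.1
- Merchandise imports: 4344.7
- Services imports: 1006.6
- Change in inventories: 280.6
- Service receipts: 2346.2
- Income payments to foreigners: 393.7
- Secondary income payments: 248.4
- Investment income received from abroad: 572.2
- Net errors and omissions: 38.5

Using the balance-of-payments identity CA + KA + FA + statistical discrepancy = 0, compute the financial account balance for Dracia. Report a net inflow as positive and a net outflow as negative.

Goods balance = 3751.1 - 4344.7 = -593.6
Services balance = 2346.2 - 1006.6 = 1339.6
Trade balance (goods + services) = -593.6 + 1339.6 = 746.0
Net primary income = 572.2 - 393.7 = 178.5
Net secondary income = 163.7 - 248.4 = -84.7
Current account = 746.0 + 178.5 + (-84.7) = 839.8
Financial account = -(839.8 + (-183.1) + 38.5) = -695.2

-695.2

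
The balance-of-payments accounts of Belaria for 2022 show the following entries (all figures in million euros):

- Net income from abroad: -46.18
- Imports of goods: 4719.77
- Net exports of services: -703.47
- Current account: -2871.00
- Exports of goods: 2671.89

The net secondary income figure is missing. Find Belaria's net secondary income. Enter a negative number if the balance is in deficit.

-73.47

Current account = goods balance + services balance + net primary income + net secondary income
Sum of the known components = -2797.53
Net secondary income = CA - (known components) = -2871.00 - (-2797.53) = -73.47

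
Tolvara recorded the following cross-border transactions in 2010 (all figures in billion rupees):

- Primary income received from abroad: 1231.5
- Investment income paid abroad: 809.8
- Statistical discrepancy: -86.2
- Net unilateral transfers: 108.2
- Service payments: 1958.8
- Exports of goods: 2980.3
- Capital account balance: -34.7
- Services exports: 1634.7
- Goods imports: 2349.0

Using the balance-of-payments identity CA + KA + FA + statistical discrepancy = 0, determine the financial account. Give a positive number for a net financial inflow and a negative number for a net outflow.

Goods balance = 2980.3 - 2349.0 = 631.3
Services balance = 1634.7 - 1958.8 = -324.1
Trade balance (goods + services) = 631.3 + (-324.1) = 307.2
Net primary income = 1231.5 - 809.8 = 421.7
Net secondary income = 108.2
Current account = 307.2 + 421.7 + 108.2 = 837.1
Financial account = -(837.1 + (-34.7) + (-86.2)) = -716.2

-716.2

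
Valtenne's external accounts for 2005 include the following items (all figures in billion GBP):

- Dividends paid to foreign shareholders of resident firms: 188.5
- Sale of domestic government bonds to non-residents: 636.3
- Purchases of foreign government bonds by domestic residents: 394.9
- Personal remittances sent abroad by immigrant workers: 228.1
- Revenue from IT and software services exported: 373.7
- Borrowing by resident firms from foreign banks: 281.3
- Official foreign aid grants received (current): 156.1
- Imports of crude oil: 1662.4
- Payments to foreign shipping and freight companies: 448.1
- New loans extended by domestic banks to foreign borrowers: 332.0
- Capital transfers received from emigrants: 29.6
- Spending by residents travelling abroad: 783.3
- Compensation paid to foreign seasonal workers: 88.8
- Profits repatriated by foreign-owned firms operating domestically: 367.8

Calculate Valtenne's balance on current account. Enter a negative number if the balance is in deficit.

-3237.2

Goods: -1662.4
Services: -448.1 + 373.7 - 783.3 = -857.7
Primary income: -367.8 - 188.5 - 88.8 = -645.1
Secondary income: 156.1 - 228.1 = -72.0
Current account = (-1662.4) + (-857.7) + (-645.1) + (-72.0) = -3237.2
(Excluded from the current account — financial account: sale of domestic government bonds to non-residents 636.3, purchases of foreign government bonds by domestic residents 394.9, borrowing by resident firms from foreign banks 281.3, new loans extended by domestic banks to foreign borrowers 332.0; capital account: capital transfers received from emigrants 29.6.)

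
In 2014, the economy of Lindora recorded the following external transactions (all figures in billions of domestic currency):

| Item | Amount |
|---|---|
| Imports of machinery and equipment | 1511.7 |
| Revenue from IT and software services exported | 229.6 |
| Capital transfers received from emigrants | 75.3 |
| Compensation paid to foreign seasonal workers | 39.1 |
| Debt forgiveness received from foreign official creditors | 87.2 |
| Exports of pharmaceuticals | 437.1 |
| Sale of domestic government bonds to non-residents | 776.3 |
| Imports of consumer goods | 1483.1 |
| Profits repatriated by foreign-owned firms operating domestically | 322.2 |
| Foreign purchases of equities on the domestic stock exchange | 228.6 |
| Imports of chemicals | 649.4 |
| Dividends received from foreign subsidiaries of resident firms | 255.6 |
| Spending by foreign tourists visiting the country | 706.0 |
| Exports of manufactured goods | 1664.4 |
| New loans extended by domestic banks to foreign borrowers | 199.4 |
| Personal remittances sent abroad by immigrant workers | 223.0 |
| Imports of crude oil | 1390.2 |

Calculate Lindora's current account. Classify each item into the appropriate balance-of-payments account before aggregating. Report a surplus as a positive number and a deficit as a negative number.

-2326.0

Goods: 437.1 + 1664.4 - 1390.2 - 1511.7 - 649.4 - 1483.1 = -2932.9
Services: 706.0 + 229.6 = 935.6
Primary income: -322.2 - 39.1 + 255.6 = -105.7
Secondary income: -223.0
Current account = (-2932.9) + 935.6 + (-105.7) + (-223.0) = -2326.0
(Excluded from the current account — capital account: capital transfers received from emigrants 75.3, debt forgiveness received from foreign official creditors 87.2; financial account: sale of domestic government bonds to non-residents 776.3, foreign purchases of equities on the domestic stock exchange 228.6, new loans extended by domestic banks to foreign borrowers 199.4.)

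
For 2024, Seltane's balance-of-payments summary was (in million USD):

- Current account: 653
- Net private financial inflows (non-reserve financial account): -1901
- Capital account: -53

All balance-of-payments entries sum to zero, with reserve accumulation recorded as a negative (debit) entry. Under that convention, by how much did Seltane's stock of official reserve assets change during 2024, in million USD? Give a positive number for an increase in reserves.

-1301

Official reserve transactions balance = -(653 + (-53) + (-1901)) = 1301
An accumulation of reserves is recorded as a debit (negative entry), so the change in the stock of reserves is the negative of that balance.
Change in official reserves = -(1301) = -1301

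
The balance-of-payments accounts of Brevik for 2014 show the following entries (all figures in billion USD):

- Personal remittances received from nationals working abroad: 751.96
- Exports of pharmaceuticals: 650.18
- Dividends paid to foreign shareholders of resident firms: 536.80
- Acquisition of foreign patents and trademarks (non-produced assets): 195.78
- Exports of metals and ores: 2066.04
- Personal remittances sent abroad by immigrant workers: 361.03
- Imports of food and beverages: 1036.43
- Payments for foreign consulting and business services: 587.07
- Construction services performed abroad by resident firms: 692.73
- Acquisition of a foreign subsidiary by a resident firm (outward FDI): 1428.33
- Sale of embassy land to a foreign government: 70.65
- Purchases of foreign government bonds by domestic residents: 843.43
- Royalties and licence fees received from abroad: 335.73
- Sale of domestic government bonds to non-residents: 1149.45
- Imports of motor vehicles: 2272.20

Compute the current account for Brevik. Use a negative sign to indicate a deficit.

Goods: -1036.43 - 2272.20 + 650.18 + 2066.04 = -592.41
Services: 335.73 + 692.73 - 587.07 = 441.39
Primary income: -536.80
Secondary income: -361.03 + 751.96 = 390.93
Current account = (-592.41) + 441.39 + (-536.80) + 390.93 = -296.89
(Excluded from the current account — capital account: acquisition of foreign patents and trademarks (non-produced assets) 195.78, sale of embassy land to a foreign government 70.65; financial account: acquisition of a foreign subsidiary by a resident firm (outward FDI) 1428.33, purchases of foreign government bonds by domestic residents 843.43, sale of domestic government bonds to non-residents 1149.45.)

-296.89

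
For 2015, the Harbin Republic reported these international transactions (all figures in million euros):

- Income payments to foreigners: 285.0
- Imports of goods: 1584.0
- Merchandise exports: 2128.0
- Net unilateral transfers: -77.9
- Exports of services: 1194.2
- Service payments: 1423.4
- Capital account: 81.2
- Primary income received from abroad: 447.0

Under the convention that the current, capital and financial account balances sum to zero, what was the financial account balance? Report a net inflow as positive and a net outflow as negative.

-480.1

Goods balance = 2128.0 - 1584.0 = 544.0
Services balance = 1194.2 - 1423.4 = -229.2
Trade balance (goods + services) = 544.0 + (-229.2) = 314.8
Net primary income = 447.0 - 285.0 = 162.0
Net secondary income = -77.9
Current account = 314.8 + 162.0 + (-77.9) = 398.9
Financial account = -(398.9 + 81.2) = -480.1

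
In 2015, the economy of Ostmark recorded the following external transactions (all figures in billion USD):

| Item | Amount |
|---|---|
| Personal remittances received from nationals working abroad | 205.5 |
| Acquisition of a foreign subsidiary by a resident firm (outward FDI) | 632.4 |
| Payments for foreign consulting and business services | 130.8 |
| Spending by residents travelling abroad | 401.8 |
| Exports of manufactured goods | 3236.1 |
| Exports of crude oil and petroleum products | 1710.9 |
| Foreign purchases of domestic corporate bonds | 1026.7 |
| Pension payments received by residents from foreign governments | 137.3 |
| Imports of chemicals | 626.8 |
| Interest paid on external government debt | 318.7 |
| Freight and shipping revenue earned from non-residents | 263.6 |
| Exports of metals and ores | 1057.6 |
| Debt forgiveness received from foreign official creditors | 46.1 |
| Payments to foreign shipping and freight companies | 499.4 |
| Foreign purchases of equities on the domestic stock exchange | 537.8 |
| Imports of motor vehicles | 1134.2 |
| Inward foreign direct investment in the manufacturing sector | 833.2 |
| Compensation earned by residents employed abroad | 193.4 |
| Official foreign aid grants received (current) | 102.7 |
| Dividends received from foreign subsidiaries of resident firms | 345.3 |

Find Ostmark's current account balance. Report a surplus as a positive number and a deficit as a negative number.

Goods: 1057.6 - 1134.2 + 3236.1 - 626.8 + 1710.9 = 4243.6
Services: -499.4 - 130.8 - 401.8 + 263.6 = -768.4
Primary income: 193.4 - 318.7 + 345.3 = 220.0
Secondary income: 205.5 + 137.3 + 102.7 = 445.5
Current account = 4243.6 + (-768.4) + 220.0 + 445.5 = 4140.7
(Excluded from the current account — financial account: acquisition of a foreign subsidiary by a resident firm (outward FDI) 632.4, foreign purchases of domestic corporate bonds 1026.7, foreign purchases of equities on the domestic stock exchange 537.8, inward foreign direct investment in the manufacturing sector 833.2; capital account: debt forgiveness received from foreign official creditors 46.1.)

4140.7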